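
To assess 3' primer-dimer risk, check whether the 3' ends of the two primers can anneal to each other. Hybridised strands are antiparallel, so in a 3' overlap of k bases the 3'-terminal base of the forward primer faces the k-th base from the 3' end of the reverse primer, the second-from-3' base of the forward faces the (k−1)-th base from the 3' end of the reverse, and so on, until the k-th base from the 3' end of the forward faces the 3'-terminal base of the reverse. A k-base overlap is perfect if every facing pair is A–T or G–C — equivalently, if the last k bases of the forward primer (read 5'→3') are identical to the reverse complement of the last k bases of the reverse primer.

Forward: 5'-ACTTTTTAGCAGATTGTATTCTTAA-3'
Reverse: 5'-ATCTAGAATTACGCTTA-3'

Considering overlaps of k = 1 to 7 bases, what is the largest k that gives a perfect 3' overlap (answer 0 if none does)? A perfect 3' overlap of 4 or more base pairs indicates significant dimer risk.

Last 7 bases (5'→3') — forward …TTCTTAA, reverse …ACGCTTA.
Reverse complement of the reverse primer's last 7 bases: TAAGCGT; its first k bases are the reverse complement of the reverse primer's last k bases, so a perfect k-base overlap needs the forward primer's last k bases to equal them.
Comparing (forward last k vs required): k=1: A vs T ✗; k=2: AA vs TA ✗; k=3: TAA vs TAA ✓; k=4: TTAA vs TAAG ✗; k=5: CTTAA vs TAAGC ✗; k=6: TCTTAA vs TAAGCG ✗; k=7: TTCTTAA vs TAAGCGT ✗.
Only k = 3 is perfect, so the longest perfect 3' overlap is 3.

Longest perfect overlap: 3 complementary base pairs; below the dimer-risk threshold (threshold 4).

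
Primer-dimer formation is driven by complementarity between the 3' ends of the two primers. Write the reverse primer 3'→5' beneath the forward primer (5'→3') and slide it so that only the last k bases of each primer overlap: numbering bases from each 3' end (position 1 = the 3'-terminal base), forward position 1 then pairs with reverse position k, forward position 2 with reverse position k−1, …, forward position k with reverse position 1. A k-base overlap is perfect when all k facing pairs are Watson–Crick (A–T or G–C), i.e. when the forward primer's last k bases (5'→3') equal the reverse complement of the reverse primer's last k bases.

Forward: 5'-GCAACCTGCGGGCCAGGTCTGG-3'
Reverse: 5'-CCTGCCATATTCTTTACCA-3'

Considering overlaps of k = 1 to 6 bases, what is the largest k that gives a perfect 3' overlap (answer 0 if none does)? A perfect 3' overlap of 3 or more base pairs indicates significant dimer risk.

Longest perfect overlap: 3 complementary base pairs; significant dimer risk (threshold 3).

Last 6 bases (5'→3') — forward …GTCTGG, reverse …TTACCA.
Reverse complement of the reverse primer's last 6 bases: TGGTAA; its first k bases are the reverse complement of the reverse primer's last k bases, so a perfect k-base overlap needs the forward primer's last k bases to equal them.
Comparing (forward last k vs required): k=1: G vs T ✗; k=2: GG vs TG ✗; k=3: TGG vs TGG ✓; k=4: CTGG vs TGGT ✗; k=5: TCTGG vs TGGTA ✗; k=6: GTCTGG vs TGGTAA ✗.
Only k = 3 is perfect, so the longest perfect 3' overlap is 3.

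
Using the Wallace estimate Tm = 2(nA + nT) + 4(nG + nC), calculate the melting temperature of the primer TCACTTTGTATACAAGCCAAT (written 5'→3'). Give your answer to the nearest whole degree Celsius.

56°C

Base counts: A=7, T=7, G=2, C=5 (length 21).
Tm = 2·(7+7) + 4·(2+5) = 2·14 + 4·7 = 28 + 28 = 56°C.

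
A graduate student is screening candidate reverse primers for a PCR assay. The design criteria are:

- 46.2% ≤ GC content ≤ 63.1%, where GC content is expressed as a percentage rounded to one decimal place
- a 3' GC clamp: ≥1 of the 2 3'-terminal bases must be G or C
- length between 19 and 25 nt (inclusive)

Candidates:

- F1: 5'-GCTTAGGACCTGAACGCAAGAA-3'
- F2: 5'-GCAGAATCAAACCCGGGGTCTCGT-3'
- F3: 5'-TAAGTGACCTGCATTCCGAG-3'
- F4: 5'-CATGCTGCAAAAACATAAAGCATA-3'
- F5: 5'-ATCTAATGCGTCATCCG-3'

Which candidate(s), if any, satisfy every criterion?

F1 (22 nt, A=8 T=3 G=6 C=5): GC 11/22 = 50.0% ✓; 3' end AA has 0 G/C, need ≥1 ✗; length 22 ✓ — fails.
F2 (24 nt, A=6 T=4 G=7 C=7): GC 14/24 = 58.3% ✓; 3' end GT has 1 G/C ✓; length 24 ✓ — passes.
F3 (20 nt, A=5 T=5 G=5 C=5): GC 10/20 = 50.0% ✓; 3' end AG has 1 G/C ✓; length 20 ✓ — passes.
F4 (24 nt, A=12 T=4 G=3 C=5): GC 8/24 = 33.3%, outside 46.2–63.1% ✗; 3' end TA has 0 G/C, need ≥1 ✗; length 24 ✓ — fails.
F5 (17 nt, A=4 T=5 G=3 C=5): GC 8/17 = 47.1% ✓; 3' end CG has 2 G/C ✓; length 17, outside 19–25 ✗ — fails.

F2 and F3.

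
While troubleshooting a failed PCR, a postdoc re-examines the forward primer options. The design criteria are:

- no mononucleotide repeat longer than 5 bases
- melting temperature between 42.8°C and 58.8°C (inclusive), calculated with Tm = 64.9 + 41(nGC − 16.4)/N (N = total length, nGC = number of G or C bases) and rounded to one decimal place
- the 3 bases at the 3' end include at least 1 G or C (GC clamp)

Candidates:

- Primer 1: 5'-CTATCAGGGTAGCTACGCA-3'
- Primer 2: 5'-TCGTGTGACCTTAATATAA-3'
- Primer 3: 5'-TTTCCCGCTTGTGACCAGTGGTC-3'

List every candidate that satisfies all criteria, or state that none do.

Primer 1 (19 nt, A=5 T=4 G=5 C=5): longest run = 3 ✓; Tm = 64.9 + 41·(10 − 16.4)/19 = 51.1°C ✓; 3' end GCA has 2 G/C ✓ — passes.
Primer 2 (19 nt, A=6 T=7 G=3 C=3): longest run = 2 ✓; Tm = 64.9 + 41·(6 − 16.4)/19 = 42.5°C, outside 42.8–58.8°C ✗; 3' end TAA has 0 G/C, need ≥1 ✗ — fails.
Primer 3 (23 nt, A=2 T=8 G=6 C=7): longest run = 3 ✓; Tm = 64.9 + 41·(13 − 16.4)/23 = 58.8°C ✓; 3' end GTC has 2 G/C ✓ — passes.

Primer 1 and Primer 3.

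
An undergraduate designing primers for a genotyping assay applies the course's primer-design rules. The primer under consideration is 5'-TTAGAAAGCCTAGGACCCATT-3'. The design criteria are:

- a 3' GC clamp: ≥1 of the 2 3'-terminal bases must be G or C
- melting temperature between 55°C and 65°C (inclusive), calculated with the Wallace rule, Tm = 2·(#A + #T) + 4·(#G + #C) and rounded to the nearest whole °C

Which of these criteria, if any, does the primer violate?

Base counts: A=7, T=5, G=4, C=5 (length 21).
GC clamp: 3' end TT has 0 G/C, need ≥1 ✗
Tm: Tm = 2·12 + 4·9 = 60°C ✓

Fails: GC clamp.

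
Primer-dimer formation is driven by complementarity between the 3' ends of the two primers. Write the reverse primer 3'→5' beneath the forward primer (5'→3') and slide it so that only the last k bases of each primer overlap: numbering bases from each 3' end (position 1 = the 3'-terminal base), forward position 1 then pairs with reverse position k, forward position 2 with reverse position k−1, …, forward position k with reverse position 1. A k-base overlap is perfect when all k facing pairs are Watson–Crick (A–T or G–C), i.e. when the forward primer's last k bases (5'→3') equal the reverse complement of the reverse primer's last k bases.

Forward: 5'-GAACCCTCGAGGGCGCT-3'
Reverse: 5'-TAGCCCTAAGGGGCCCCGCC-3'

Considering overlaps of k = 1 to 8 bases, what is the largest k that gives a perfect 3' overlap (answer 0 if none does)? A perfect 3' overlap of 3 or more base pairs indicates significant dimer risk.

Longest perfect overlap: 0 complementary base pairs; below the dimer-risk threshold (threshold 3).

Last 8 bases (5'→3') — forward …AGGGCGCT, reverse …GCCCCGCC.
Reverse complement of the reverse primer's last 8 bases: GGCGGGGC; its first k bases are the reverse complement of the reverse primer's last k bases, so a perfect k-base overlap needs the forward primer's last k bases to equal them.
Comparing (forward last k vs required): k=1: T vs G ✗; k=2: CT vs GG ✗; k=3: GCT vs GGC ✗; k=4: CGCT vs GGCG ✗; k=5: GCGCT vs GGCGG ✗; k=6: GGCGCT vs GGCGGG ✗; k=7: GGGCGCT vs GGCGGGG ✗; k=8: AGGGCGCT vs GGCGGGGC ✗.
No overlap length from 1 to 8 is perfect, so the longest perfect 3' overlap is 0.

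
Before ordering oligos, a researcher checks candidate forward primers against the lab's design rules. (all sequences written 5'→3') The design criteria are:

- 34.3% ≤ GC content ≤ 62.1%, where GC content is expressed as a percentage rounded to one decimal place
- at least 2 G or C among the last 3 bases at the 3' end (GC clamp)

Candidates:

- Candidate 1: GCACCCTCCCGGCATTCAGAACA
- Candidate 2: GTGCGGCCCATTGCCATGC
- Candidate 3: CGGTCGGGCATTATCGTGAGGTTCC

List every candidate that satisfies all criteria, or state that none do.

Candidate 3 only.

Candidate 1 (23 nt, A=6 T=3 G=4 C=10): GC 14/23 = 60.9% ✓; 3' end ACA has 1 G/C, need ≥2 ✗ — fails.
Candidate 2 (19 nt, A=2 T=4 G=6 C=7): GC 13/19 = 68.4%, outside 34.3–62.1% ✗; 3' end TGC has 2 G/C ✓ — fails.
Candidate 3 (25 nt, A=3 T=7 G=9 C=6): GC 15/25 = 60.0% ✓; 3' end TCC has 2 G/C ✓ — passes.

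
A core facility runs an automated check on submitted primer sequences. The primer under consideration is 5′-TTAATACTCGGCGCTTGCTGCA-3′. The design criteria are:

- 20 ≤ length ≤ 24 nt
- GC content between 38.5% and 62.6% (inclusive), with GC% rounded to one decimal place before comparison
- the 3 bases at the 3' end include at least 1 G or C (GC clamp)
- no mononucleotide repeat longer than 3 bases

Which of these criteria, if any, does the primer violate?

Base counts: A=4, T=7, G=5, C=6 (length 22).
length: length 22 ✓
GC content: GC 11/22 = 50.0% ✓
GC clamp: 3' end GCA has 2 G/C ✓
homopolymer run: longest run = 2 ✓

Meets all criteria.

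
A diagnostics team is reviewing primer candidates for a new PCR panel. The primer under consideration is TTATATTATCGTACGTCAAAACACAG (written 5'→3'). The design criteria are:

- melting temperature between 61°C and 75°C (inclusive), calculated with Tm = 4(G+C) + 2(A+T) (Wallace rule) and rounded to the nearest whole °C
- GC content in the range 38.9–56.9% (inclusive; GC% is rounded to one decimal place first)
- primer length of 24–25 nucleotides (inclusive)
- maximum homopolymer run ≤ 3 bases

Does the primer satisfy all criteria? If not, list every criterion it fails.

Fails: GC content, length, homopolymer run.

Base counts: A=10, T=8, G=3, C=5 (length 26).
Tm: Tm = 2·18 + 4·8 = 68°C ✓
GC content: GC 8/26 = 30.8%, outside 38.9–56.9% ✗
length: length 26, outside 24–25 ✗
homopolymer run: longest run = 4, exceeds 3 ✗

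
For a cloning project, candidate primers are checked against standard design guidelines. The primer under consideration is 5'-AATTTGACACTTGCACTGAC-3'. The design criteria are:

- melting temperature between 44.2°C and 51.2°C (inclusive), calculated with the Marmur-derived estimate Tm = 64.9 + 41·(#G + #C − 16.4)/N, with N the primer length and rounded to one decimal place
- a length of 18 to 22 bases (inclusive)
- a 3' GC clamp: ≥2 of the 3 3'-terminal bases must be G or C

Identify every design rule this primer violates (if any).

Base counts: A=6, T=6, G=3, C=5 (length 20).
Tm: Tm = 64.9 + 41·(8 − 16.4)/20 = 47.7°C ✓
length: length 20 ✓
GC clamp: 3' end GAC has 2 G/C ✓

Meets all criteria.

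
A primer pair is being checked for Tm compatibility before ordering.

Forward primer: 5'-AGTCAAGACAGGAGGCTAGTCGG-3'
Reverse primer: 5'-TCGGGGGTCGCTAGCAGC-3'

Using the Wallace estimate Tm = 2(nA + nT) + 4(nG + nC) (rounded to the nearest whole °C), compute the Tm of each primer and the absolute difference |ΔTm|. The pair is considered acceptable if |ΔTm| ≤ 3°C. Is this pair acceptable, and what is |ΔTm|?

Forward: A=7 T=3 G=9 C=4 → Tm = 2·10 + 4·13 = 72°C.
Reverse: A=2 T=3 G=8 C=5 → Tm = 2·5 + 4·13 = 62°C.
|ΔTm| = |72 − 62| = 10°C, > 3°C.

|ΔTm| = 10°C; the pair is not acceptable.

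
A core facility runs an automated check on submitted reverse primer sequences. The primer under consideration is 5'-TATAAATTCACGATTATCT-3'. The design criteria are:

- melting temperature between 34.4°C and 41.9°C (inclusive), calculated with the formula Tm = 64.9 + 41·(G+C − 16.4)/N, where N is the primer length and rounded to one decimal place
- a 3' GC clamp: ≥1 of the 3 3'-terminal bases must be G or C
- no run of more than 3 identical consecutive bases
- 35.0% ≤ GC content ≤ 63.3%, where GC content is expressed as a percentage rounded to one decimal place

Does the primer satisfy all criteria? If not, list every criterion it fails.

Base counts: A=7, T=8, G=1, C=3 (length 19).
Tm: Tm = 64.9 + 41·(4 − 16.4)/19 = 38.1°C ✓
GC clamp: 3' end TCT has 1 G/C ✓
homopolymer run: longest run = 3 ✓
GC content: GC 4/19 = 21.1%, outside 35.0–63.3% ✗

Fails: GC content.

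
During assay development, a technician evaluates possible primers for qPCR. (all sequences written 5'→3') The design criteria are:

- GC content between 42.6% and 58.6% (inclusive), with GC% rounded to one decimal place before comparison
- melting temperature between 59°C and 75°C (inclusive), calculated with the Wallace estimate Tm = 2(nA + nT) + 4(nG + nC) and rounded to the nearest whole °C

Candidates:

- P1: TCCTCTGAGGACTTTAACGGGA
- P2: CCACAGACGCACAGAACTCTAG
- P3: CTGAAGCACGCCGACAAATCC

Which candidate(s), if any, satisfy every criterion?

P1, P2 and P3.

P1 (22 nt, A=5 T=6 G=6 C=5): GC 11/22 = 50.0% ✓; Tm = 2·11 + 4·11 = 66°C ✓ — passes.
P2 (22 nt, A=8 T=2 G=4 C=8): GC 12/22 = 54.5% ✓; Tm = 2·10 + 4·12 = 68°C ✓ — passes.
P3 (21 nt, A=7 T=2 G=4 C=8): GC 12/21 = 57.1% ✓; Tm = 2·9 + 4·12 = 66°C ✓ — passes.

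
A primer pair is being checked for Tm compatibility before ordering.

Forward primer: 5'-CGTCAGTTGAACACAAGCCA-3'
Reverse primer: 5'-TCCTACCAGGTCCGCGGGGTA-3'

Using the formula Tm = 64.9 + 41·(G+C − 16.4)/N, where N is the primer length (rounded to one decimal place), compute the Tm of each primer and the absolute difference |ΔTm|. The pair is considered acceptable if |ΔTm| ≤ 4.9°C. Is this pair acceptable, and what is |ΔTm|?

Forward: G+C = 10, N = 20 → Tm = 64.9 + 41·(10 − 16.4)/20 = 51.8°C.
Reverse: G+C = 14, N = 21 → Tm = 64.9 + 41·(14 − 16.4)/21 = 60.2°C.
|ΔTm| = |51.8 − 60.2| = 8.4°C, > 4.9°C.

|ΔTm| = 8.4°C; the pair is not acceptable.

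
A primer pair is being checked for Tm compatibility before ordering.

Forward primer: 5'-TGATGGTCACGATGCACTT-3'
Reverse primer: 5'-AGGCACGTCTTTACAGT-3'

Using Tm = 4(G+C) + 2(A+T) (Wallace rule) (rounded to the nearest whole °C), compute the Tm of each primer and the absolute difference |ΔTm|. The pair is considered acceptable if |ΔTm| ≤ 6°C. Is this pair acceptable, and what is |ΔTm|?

|ΔTm| = 6°C; the pair is acceptable.

Forward: A=4 T=6 G=5 C=4 → Tm = 2·10 + 4·9 = 56°C.
Reverse: A=4 T=5 G=4 C=4 → Tm = 2·9 + 4·8 = 50°C.
|ΔTm| = |56 − 50| = 6°C, ≤ 6°C.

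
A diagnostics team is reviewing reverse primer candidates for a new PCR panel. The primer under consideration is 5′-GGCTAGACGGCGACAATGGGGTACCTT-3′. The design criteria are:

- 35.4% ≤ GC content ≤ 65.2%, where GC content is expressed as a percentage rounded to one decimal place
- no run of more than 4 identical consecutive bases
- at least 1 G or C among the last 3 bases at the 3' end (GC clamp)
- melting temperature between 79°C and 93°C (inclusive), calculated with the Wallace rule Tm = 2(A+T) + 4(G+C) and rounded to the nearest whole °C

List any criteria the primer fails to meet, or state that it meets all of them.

Meets all criteria.

Base counts: A=6, T=5, G=10, C=6 (length 27).
GC content: GC 16/27 = 59.3% ✓
homopolymer run: longest run = 4 ✓
GC clamp: 3' end CTT has 1 G/C ✓
Tm: Tm = 2·11 + 4·16 = 86°C ✓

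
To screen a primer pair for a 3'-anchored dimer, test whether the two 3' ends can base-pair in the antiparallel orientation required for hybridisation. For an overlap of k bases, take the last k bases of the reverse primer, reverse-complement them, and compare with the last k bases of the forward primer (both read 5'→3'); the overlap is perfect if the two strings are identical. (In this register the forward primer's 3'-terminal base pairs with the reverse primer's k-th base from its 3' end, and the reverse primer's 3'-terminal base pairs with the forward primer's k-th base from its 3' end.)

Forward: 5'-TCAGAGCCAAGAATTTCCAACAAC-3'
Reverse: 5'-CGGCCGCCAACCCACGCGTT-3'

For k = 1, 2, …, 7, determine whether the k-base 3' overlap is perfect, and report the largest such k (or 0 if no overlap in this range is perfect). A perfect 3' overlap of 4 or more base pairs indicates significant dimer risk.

Last 7 bases (5'→3') — forward …CAACAAC, reverse …ACGCGTT.
Reverse complement of the reverse primer's last 7 bases: AACGCGT; its first k bases are the reverse complement of the reverse primer's last k bases, so a perfect k-base overlap needs the forward primer's last k bases to equal them.
Comparing (forward last k vs required): k=1: C vs A ✗; k=2: AC vs AA ✗; k=3: AAC vs AAC ✓; k=4: CAAC vs AACG ✗; k=5: ACAAC vs AACGC ✗; k=6: AACAAC vs AACGCG ✗; k=7: CAACAAC vs AACGCGT ✗.
Only k = 3 is perfect, so the longest perfect 3' overlap is 3.

Longest perfect overlap: 3 complementary base pairs; below the dimer-risk threshold (threshold 4).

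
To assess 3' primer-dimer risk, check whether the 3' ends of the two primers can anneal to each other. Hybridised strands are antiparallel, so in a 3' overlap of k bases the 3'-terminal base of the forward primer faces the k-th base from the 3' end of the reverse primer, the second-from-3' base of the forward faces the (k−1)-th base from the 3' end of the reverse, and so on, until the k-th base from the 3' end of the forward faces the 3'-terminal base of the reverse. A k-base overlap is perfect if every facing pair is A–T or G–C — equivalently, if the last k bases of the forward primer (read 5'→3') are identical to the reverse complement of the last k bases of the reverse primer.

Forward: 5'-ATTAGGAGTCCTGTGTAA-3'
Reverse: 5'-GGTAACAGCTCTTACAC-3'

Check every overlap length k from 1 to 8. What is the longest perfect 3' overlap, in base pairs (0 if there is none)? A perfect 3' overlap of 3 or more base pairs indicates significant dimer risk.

Longest perfect overlap: 6 complementary base pairs; significant dimer risk (threshold 3).

Last 8 bases (5'→3') — forward …CTGTGTAA, reverse …TCTTACAC.
Reverse complement of the reverse primer's last 8 bases: GTGTAAGA; its first k bases are the reverse complement of the reverse primer's last k bases, so a perfect k-base overlap needs the forward primer's last k bases to equal them.
Comparing (forward last k vs required): k=1: A vs G ✗; k=2: AA vs GT ✗; k=3: TAA vs GTG ✗; k=4: GTAA vs GTGT ✗; k=5: TGTAA vs GTGTA ✗; k=6: GTGTAA vs GTGTAA ✓; k=7: TGTGTAA vs GTGTAAG ✗; k=8: CTGTGTAA vs GTGTAAGA ✗.
Only k = 6 is perfect, so the longest perfect 3' overlap is 6.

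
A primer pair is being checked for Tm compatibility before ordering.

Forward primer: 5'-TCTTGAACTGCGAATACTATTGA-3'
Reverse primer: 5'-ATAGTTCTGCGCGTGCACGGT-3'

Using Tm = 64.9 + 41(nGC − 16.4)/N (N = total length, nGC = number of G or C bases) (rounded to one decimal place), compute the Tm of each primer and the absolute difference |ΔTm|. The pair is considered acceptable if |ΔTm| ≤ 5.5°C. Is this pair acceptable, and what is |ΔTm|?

Forward: G+C = 8, N = 23 → Tm = 64.9 + 41·(8 − 16.4)/23 = 49.9°C.
Reverse: G+C = 12, N = 21 → Tm = 64.9 + 41·(12 − 16.4)/21 = 56.3°C.
|ΔTm| = |49.9 − 56.3| = 6.4°C, > 5.5°C.

|ΔTm| = 6.4°C; the pair is not acceptable.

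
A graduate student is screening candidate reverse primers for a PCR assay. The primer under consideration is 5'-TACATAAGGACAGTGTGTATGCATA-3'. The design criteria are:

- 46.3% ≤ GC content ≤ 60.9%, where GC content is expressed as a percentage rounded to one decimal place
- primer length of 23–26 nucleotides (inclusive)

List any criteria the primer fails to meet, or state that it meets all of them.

Fails: GC content.

Base counts: A=9, T=7, G=6, C=3 (length 25).
GC content: GC 9/25 = 36.0%, outside 46.3–60.9% ✗
length: length 25 ✓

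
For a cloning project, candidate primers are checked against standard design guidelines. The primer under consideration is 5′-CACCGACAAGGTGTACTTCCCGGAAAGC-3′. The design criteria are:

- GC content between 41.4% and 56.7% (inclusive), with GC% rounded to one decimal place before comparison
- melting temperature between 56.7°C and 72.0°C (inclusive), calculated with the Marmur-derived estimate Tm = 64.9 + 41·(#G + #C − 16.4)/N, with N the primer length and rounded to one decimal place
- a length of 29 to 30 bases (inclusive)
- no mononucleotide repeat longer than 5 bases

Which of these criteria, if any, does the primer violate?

Fails: GC content, length.

Base counts: A=8, T=4, G=7, C=9 (length 28).
GC content: GC 16/28 = 57.1%, outside 41.4–56.7% ✗
Tm: Tm = 64.9 + 41·(16 − 16.4)/28 = 64.3°C ✓
length: length 28, outside 29–30 ✗
homopolymer run: longest run = 3 ✓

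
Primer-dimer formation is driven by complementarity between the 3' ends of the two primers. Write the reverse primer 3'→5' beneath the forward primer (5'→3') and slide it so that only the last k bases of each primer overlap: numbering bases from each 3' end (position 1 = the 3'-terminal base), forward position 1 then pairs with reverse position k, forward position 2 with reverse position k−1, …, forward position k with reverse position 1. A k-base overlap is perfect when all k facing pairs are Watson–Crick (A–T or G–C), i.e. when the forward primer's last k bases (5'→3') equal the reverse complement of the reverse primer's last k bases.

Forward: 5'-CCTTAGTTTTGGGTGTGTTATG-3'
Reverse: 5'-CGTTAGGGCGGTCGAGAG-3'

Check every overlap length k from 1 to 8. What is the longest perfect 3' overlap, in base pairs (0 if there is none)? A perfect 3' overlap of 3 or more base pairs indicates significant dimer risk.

Longest perfect overlap: 0 complementary base pairs; below the dimer-risk threshold (threshold 3).

Last 8 bases (5'→3') — forward …GTGTTATG, reverse …GTCGAGAG.
Reverse complement of the reverse primer's last 8 bases: CTCTCGAC; its first k bases are the reverse complement of the reverse primer's last k bases, so a perfect k-base overlap needs the forward primer's last k bases to equal them.
Comparing (forward last k vs required): k=1: G vs C ✗; k=2: TG vs CT ✗; k=3: ATG vs CTC ✗; k=4: TATG vs CTCT ✗; k=5: TTATG vs CTCTC ✗; k=6: GTTATG vs CTCTCG ✗; k=7: TGTTATG vs CTCTCGA ✗; k=8: GTGTTATG vs CTCTCGAC ✗.
No overlap length from 1 to 8 is perfect, so the longest perfect 3' overlap is 0.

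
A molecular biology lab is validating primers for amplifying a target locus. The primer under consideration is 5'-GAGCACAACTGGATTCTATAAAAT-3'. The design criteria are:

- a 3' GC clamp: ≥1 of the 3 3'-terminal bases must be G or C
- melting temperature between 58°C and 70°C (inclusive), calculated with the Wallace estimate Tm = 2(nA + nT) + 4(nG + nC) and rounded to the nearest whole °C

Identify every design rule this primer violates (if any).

Fails: GC clamp.

Base counts: A=10, T=6, G=4, C=4 (length 24).
GC clamp: 3' end AAT has 0 G/C, need ≥1 ✗
Tm: Tm = 2·16 + 4·8 = 64°C ✓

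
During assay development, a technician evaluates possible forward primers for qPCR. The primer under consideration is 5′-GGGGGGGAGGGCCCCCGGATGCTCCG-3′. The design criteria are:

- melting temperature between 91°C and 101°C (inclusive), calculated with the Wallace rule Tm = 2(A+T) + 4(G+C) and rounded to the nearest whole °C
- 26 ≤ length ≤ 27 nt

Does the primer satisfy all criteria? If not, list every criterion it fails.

Base counts: A=2, T=2, G=14, C=8 (length 26).
Tm: Tm = 2·4 + 4·22 = 96°C ✓
length: length 26 ✓

Meets all criteria.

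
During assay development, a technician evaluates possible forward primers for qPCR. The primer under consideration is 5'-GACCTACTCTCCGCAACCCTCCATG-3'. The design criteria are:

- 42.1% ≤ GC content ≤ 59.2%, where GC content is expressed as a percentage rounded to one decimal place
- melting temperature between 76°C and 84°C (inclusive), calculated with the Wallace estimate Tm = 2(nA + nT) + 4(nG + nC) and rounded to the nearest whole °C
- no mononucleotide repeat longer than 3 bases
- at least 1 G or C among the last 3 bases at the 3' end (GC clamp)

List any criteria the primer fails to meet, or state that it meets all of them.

Base counts: A=5, T=5, G=3, C=12 (length 25).
GC content: GC 15/25 = 60.0%, outside 42.1–59.2% ✗
Tm: Tm = 2·10 + 4·15 = 80°C ✓
homopolymer run: longest run = 3 ✓
GC clamp: 3' end ATG has 1 G/C ✓

Fails: GC content.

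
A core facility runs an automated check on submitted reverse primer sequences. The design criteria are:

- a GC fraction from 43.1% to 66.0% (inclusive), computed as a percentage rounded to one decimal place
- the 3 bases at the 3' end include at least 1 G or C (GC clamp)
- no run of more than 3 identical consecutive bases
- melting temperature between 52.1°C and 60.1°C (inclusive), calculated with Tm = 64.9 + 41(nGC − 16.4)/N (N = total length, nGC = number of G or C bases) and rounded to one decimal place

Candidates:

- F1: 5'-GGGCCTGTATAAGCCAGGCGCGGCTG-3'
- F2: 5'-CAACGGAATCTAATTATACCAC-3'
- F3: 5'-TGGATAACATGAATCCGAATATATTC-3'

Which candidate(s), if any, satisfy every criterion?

F1 (26 nt, A=4 T=4 G=11 C=7): GC 18/26 = 69.2%, outside 43.1–66.0% ✗; 3' end CTG has 2 G/C ✓; longest run = 3 ✓; Tm = 64.9 + 41·(18 − 16.4)/26 = 67.4°C, outside 52.1–60.1°C ✗ — fails.
F2 (22 nt, A=9 T=5 G=2 C=6): GC 8/22 = 36.4%, outside 43.1–66.0% ✗; 3' end CAC has 2 G/C ✓; longest run = 2 ✓; Tm = 64.9 + 41·(8 − 16.4)/22 = 49.2°C, outside 52.1–60.1°C ✗ — fails.
F3 (26 nt, A=10 T=8 G=4 C=4): GC 8/26 = 30.8%, outside 43.1–66.0% ✗; 3' end TTC has 1 G/C ✓; longest run = 2 ✓; Tm = 64.9 + 41·(8 − 16.4)/26 = 51.7°C, outside 52.1–60.1°C ✗ — fails.

None of the candidates satisfy all criteria.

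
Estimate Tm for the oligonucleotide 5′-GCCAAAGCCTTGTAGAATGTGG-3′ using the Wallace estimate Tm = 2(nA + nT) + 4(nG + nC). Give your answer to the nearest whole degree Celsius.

Base counts: A=6, T=5, G=7, C=4 (length 22).
Tm = 2·(6+5) + 4·(7+4) = 2·11 + 4·11 = 22 + 44 = 66°C.

66°C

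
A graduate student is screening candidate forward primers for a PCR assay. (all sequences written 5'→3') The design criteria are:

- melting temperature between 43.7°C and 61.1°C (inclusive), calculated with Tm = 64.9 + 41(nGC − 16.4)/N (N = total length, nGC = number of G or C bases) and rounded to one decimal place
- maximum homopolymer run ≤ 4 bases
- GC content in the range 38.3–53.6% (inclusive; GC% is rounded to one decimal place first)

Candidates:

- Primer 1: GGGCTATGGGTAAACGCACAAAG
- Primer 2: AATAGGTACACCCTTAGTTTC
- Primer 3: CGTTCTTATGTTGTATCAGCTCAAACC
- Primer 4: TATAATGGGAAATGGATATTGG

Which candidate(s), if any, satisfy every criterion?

Primer 1 and Primer 3.

Primer 1 (23 nt, A=8 T=3 G=8 C=4): Tm = 64.9 + 41·(12 − 16.4)/23 = 57.1°C ✓; longest run = 3 ✓; GC 12/23 = 52.2% ✓ — passes.
Primer 2 (21 nt, A=6 T=7 G=3 C=5): Tm = 64.9 + 41·(8 − 16.4)/21 = 48.5°C ✓; longest run = 3 ✓; GC 8/21 = 38.1%, outside 38.3–53.6% ✗ — fails.
Primer 3 (27 nt, A=6 T=10 G=4 C=7): Tm = 64.9 + 41·(11 − 16.4)/27 = 56.7°C ✓; longest run = 3 ✓; GC 11/27 = 40.7% ✓ — passes.
Primer 4 (22 nt, A=8 T=7 G=7 C=0): Tm = 64.9 + 41·(7 − 16.4)/22 = 47.4°C ✓; longest run = 3 ✓; GC 7/22 = 31.8%, outside 38.3–53.6% ✗ — fails.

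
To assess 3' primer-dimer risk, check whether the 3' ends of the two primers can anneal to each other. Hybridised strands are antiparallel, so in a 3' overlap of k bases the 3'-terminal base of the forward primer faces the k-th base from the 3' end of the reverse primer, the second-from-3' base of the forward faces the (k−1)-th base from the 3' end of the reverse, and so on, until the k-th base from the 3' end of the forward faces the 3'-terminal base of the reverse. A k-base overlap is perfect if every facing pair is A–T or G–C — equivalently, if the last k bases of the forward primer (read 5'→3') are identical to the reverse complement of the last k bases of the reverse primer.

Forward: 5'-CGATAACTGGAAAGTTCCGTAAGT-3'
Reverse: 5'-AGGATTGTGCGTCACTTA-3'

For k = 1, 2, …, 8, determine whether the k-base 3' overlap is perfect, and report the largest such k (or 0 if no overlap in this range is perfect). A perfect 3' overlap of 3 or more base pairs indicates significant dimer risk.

Longest perfect overlap: 5 complementary base pairs; significant dimer risk (threshold 3).

Last 8 bases (5'→3') — forward …CCGTAAGT, reverse …GTCACTTA.
Reverse complement of the reverse primer's last 8 bases: TAAGTGAC; its first k bases are the reverse complement of the reverse primer's last k bases, so a perfect k-base overlap needs the forward primer's last k bases to equal them.
Comparing (forward last k vs required): k=1: T vs T ✓; k=2: GT vs TA ✗; k=3: AGT vs TAA ✗; k=4: AAGT vs TAAG ✗; k=5: TAAGT vs TAAGT ✓; k=6: GTAAGT vs TAAGTG ✗; k=7: CGTAAGT vs TAAGTGA ✗; k=8: CCGTAAGT vs TAAGTGAC ✗.
Perfect overlaps at k = 1, 5; the largest is 5.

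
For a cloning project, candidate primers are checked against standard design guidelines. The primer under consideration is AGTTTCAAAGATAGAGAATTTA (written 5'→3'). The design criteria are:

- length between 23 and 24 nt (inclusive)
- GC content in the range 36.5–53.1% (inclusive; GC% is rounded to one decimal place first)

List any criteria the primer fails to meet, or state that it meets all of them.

Fails: length, GC content.

Base counts: A=10, T=7, G=4, C=1 (length 22).
length: length 22, outside 23–24 ✗
GC content: GC 5/22 = 22.7%, outside 36.5–53.1% ✗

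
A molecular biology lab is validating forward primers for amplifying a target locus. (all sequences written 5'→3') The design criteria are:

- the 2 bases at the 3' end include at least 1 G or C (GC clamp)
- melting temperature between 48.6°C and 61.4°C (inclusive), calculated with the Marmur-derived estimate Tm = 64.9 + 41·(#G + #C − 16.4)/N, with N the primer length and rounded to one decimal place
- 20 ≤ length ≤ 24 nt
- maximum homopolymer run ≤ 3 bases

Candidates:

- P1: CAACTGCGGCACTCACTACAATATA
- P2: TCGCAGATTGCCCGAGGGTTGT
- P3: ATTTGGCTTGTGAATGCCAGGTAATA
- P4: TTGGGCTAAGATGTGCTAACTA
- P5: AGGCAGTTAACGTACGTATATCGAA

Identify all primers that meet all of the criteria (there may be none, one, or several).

P1 (25 nt, A=9 T=5 G=3 C=8): 3' end TA has 0 G/C, need ≥1 ✗; Tm = 64.9 + 41·(11 − 16.4)/25 = 56.0°C ✓; length 25, outside 20–24 ✗; longest run = 2 ✓ — fails.
P2 (22 nt, A=3 T=6 G=8 C=5): 3' end GT has 1 G/C ✓; Tm = 64.9 + 41·(13 − 16.4)/22 = 58.6°C ✓; length 22 ✓; longest run = 3 ✓ — passes.
P3 (26 nt, A=7 T=9 G=7 C=3): 3' end TA has 0 G/C, need ≥1 ✗; Tm = 64.9 + 41·(10 − 16.4)/26 = 54.8°C ✓; length 26, outside 20–24 ✗; longest run = 3 ✓ — fails.
P4 (22 nt, A=6 T=7 G=6 C=3): 3' end TA has 0 G/C, need ≥1 ✗; Tm = 64.9 + 41·(9 − 16.4)/22 = 51.1°C ✓; length 22 ✓; longest run = 3 ✓ — fails.
P5 (25 nt, A=9 T=6 G=6 C=4): 3' end AA has 0 G/C, need ≥1 ✗; Tm = 64.9 + 41·(10 − 16.4)/25 = 54.4°C ✓; length 25, outside 20–24 ✗; longest run = 2 ✓ — fails.

P2 only.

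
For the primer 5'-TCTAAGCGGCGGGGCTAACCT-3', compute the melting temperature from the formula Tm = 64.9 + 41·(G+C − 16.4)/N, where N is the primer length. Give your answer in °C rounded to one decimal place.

58.3°C

Base counts: A=4, T=4, G=7, C=6; G+C = 13, N = 21.
Tm = 64.9 + 41·(13 − 16.4)/21 = 64.9 + -139.40/21 = 58.3°C.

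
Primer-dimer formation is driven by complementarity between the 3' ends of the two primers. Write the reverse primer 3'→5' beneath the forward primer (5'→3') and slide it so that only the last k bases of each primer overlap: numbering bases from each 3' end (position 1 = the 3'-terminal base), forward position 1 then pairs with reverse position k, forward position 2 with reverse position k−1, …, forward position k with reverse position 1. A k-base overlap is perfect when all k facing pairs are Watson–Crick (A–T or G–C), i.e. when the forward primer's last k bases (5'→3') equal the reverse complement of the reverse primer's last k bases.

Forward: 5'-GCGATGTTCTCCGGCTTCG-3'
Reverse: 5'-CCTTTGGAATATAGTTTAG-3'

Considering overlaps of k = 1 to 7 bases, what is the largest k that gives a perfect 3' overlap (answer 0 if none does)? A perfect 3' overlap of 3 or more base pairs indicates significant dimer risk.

Longest perfect overlap: 0 complementary base pairs; below the dimer-risk threshold (threshold 3).

Last 7 bases (5'→3') — forward …GGCTTCG, reverse …AGTTTAG.
Reverse complement of the reverse primer's last 7 bases: CTAAACT; its first k bases are the reverse complement of the reverse primer's last k bases, so a perfect k-base overlap needs the forward primer's last k bases to equal them.
Comparing (forward last k vs required): k=1: G vs C ✗; k=2: CG vs CT ✗; k=3: TCG vs CTA ✗; k=4: TTCG vs CTAA ✗; k=5: CTTCG vs CTAAA ✗; k=6: GCTTCG vs CTAAAC ✗; k=7: GGCTTCG vs CTAAACT ✗.
No overlap length from 1 to 7 is perfect, so the longest perfect 3' overlap is 0.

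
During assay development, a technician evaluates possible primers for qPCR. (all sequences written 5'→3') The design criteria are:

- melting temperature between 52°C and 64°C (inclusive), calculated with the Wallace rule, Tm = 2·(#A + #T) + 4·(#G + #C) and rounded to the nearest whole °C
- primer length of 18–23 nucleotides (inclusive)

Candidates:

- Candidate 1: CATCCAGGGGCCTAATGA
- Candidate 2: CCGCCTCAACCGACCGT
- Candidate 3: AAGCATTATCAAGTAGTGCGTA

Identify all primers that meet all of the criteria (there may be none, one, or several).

Candidate 1 and Candidate 3.

Candidate 1 (18 nt, A=5 T=3 G=5 C=5): Tm = 2·8 + 4·10 = 56°C ✓; length 18 ✓ — passes.
Candidate 2 (17 nt, A=3 T=2 G=3 C=9): Tm = 2·5 + 4·12 = 58°C ✓; length 17, outside 18–23 ✗ — fails.
Candidate 3 (22 nt, A=8 T=6 G=5 C=3): Tm = 2·14 + 4·8 = 60°C ✓; length 22 ✓ — passes.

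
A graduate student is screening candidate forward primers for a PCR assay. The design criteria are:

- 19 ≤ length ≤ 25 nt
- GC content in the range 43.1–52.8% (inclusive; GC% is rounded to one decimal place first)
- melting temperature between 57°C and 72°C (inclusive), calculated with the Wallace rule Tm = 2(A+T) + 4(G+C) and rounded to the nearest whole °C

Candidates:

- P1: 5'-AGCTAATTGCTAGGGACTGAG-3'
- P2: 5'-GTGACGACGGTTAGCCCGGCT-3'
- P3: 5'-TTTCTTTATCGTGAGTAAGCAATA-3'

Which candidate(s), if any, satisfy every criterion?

P1 only.

P1 (21 nt, A=6 T=5 G=7 C=3): length 21 ✓; GC 10/21 = 47.6% ✓; Tm = 2·11 + 4·10 = 62°C ✓ — passes.
P2 (21 nt, A=3 T=4 G=8 C=6): length 21 ✓; GC 14/21 = 66.7%, outside 43.1–52.8% ✗; Tm = 2·7 + 4·14 = 70°C ✓ — fails.
P3 (24 nt, A=7 T=10 G=4 C=3): length 24 ✓; GC 7/24 = 29.2%, outside 43.1–52.8% ✗; Tm = 2·17 + 4·7 = 62°C ✓ — fails.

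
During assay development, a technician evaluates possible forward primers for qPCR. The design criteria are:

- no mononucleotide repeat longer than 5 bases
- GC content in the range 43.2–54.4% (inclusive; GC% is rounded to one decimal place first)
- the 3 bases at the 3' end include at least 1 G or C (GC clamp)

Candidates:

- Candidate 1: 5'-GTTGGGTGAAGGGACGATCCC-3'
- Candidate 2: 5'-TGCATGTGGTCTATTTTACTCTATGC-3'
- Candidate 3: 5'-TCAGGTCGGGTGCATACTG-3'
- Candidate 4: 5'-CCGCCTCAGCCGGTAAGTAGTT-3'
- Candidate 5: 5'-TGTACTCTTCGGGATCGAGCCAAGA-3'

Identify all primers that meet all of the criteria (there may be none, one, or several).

Candidate 5 only.

Candidate 1 (21 nt, A=4 T=4 G=9 C=4): longest run = 3 ✓; GC 13/21 = 61.9%, outside 43.2–54.4% ✗; 3' end CCC has 3 G/C ✓ — fails.
Candidate 2 (26 nt, A=4 T=12 G=5 C=5): longest run = 4 ✓; GC 10/26 = 38.5%, outside 43.2–54.4% ✗; 3' end TGC has 2 G/C ✓ — fails.
Candidate 3 (19 nt, A=3 T=5 G=7 C=4): longest run = 3 ✓; GC 11/19 = 57.9%, outside 43.2–54.4% ✗; 3' end CTG has 2 G/C ✓ — fails.
Candidate 4 (22 nt, A=4 T=5 G=6 C=7): longest run = 2 ✓; GC 13/22 = 59.1%, outside 43.2–54.4% ✗; 3' end GTT has 1 G/C ✓ — fails.
Candidate 5 (25 nt, A=6 T=6 G=7 C=6): longest run = 3 ✓; GC 13/25 = 52.0% ✓; 3' end AGA has 1 G/C ✓ — passes.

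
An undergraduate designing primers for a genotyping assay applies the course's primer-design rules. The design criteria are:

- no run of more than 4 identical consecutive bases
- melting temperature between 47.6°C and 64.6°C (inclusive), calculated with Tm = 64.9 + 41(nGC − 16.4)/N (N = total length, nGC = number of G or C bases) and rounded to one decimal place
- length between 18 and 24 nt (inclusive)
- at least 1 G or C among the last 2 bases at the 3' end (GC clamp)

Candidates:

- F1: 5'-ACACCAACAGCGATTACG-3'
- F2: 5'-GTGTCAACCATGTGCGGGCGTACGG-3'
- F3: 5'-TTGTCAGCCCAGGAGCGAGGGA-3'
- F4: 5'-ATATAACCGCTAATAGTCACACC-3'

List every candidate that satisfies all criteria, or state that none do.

F1, F3 and F4.

F1 (18 nt, A=7 T=2 G=3 C=6): longest run = 2 ✓; Tm = 64.9 + 41·(9 − 16.4)/18 = 48.0°C ✓; length 18 ✓; 3' end CG has 2 G/C ✓ — passes.
F2 (25 nt, A=4 T=5 G=10 C=6): longest run = 3 ✓; Tm = 64.9 + 41·(16 − 16.4)/25 = 64.2°C ✓; length 25, outside 18–24 ✗; 3' end GG has 2 G/C ✓ — fails.
F3 (22 nt, A=5 T=3 G=9 C=5): longest run = 3 ✓; Tm = 64.9 + 41·(14 − 16.4)/22 = 60.4°C ✓; length 22 ✓; 3' end GA has 1 G/C ✓ — passes.
F4 (23 nt, A=9 T=5 G=2 C=7): longest run = 2 ✓; Tm = 64.9 + 41·(9 − 16.4)/23 = 51.7°C ✓; length 23 ✓; 3' end CC has 2 G/C ✓ — passes.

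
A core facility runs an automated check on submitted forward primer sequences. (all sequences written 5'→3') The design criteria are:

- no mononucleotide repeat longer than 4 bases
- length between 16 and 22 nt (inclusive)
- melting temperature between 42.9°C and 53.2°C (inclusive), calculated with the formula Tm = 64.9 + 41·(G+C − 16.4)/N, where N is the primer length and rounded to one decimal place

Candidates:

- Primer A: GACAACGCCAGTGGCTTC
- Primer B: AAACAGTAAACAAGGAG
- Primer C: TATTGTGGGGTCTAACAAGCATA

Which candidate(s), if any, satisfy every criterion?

Primer A only.

Primer A (18 nt, A=4 T=3 G=5 C=6): longest run = 2 ✓; length 18 ✓; Tm = 64.9 + 41·(11 − 16.4)/18 = 52.6°C ✓ — passes.
Primer B (17 nt, A=10 T=1 G=4 C=2): longest run = 3 ✓; length 17 ✓; Tm = 64.9 + 41·(6 − 16.4)/17 = 39.8°C, outside 42.9–53.2°C ✗ — fails.
Primer C (23 nt, A=7 T=7 G=6 C=3): longest run = 4 ✓; length 23, outside 16–22 ✗; Tm = 64.9 + 41·(9 − 16.4)/23 = 51.7°C ✓ — fails.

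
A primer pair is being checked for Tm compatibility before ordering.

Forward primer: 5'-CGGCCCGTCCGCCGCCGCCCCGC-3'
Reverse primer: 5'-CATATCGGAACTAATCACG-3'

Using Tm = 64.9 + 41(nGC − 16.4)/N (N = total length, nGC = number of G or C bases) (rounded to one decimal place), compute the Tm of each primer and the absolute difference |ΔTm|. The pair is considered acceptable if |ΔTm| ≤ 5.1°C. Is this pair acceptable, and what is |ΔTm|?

Forward: G+C = 22, N = 23 → Tm = 64.9 + 41·(22 − 16.4)/23 = 74.9°C.
Reverse: G+C = 8, N = 19 → Tm = 64.9 + 41·(8 − 16.4)/19 = 46.8°C.
|ΔTm| = |74.9 − 46.8| = 28.1°C, > 5.1°C.

|ΔTm| = 28.1°C; the pair is not acceptable.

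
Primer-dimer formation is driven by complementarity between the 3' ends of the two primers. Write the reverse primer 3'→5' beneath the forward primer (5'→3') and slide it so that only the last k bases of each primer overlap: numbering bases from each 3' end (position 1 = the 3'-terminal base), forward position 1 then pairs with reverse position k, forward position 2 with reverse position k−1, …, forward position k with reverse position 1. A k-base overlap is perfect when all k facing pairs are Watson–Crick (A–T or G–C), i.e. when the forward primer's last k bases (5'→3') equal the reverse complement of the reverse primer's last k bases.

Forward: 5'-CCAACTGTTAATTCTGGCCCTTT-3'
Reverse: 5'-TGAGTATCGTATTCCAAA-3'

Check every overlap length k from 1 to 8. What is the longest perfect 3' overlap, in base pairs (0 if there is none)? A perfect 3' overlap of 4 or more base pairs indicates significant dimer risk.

Longest perfect overlap: 3 complementary base pairs; below the dimer-risk threshold (threshold 4).

Last 8 bases (5'→3') — forward …GGCCCTTT, reverse …ATTCCAAA.
Reverse complement of the reverse primer's last 8 bases: TTTGGAAT; its first k bases are the reverse complement of the reverse primer's last k bases, so a perfect k-base overlap needs the forward primer's last k bases to equal them.
Comparing (forward last k vs required): k=1: T vs T ✓; k=2: TT vs TT ✓; k=3: TTT vs TTT ✓; k=4: CTTT vs TTTG ✗; k=5: CCTTT vs TTTGG ✗; k=6: CCCTTT vs TTTGGA ✗; k=7: GCCCTTT vs TTTGGAA ✗; k=8: GGCCCTTT vs TTTGGAAT ✗.
Perfect overlaps at k = 1, 2, 3; the largest is 3.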